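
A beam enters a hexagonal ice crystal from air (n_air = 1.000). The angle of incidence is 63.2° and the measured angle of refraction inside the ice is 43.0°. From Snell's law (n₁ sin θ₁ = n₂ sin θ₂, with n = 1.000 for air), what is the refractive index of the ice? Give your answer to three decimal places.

1.309

n = sin θ_i / sin θ_r = sin 63.2° / sin 43.0° = 0.8926 / 0.6820 = 1.3088.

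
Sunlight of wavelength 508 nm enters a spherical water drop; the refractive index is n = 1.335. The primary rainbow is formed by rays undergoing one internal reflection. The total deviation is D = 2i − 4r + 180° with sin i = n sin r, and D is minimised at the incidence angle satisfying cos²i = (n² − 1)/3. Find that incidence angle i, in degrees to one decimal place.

cos²i = (1.335² − 1)/3 = (1.78222 − 1)/3 = 0.26074.
cos i = 0.51063, so i = 59.294°.

59.3°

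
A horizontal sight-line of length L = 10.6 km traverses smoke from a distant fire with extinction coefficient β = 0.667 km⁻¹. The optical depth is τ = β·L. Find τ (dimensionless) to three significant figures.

7.07

τ = β·L = 0.667 × 10.6 = 7.0702.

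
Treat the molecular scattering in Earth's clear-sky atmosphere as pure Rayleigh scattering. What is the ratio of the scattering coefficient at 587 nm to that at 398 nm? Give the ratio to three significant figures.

Rayleigh scattering ∝ λ⁻⁴, so the ratio of coefficients is the inverse fourth power of the wavelength ratio.
σ(587)/σ(398) = (398/587)⁴ = (0.6780)⁴ = 0.2113.

0.211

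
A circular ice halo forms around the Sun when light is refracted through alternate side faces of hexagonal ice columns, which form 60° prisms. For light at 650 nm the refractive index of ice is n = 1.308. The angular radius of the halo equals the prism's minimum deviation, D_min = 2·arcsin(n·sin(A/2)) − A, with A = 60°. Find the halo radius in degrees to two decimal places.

n·sin(A/2) = 1.308 × sin 30° = 1.308 × 0.5000 = 0.6540.
D_min = 2·arcsin(0.6540) − 60° = 2 × 40.844° − 60° = 21.688°.

21.69°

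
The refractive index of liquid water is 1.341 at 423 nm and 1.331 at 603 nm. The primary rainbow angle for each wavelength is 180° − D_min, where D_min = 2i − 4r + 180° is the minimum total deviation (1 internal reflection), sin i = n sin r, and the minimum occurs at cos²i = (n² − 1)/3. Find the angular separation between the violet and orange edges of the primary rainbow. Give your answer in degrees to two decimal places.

1.44°

At 423 nm (n = 1.341): cos²i = 0.26609 → i = 58.946°, r = 39.705°, D_min = 139.071°, rainbow angle = 40.929°.
At 603 nm (n = 1.331): cos²i = 0.25719 → i = 59.527°, r = 40.356°, D_min = 137.630°, rainbow angle = 42.370°.
Angular width = |40.929° − 42.370°| = 1.441°.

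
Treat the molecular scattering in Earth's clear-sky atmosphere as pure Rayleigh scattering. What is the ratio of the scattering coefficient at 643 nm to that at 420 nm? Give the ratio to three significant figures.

0.182

Rayleigh scattering ∝ λ⁻⁴, so the ratio of coefficients is the inverse fourth power of the wavelength ratio.
σ(643)/σ(420) = (420/643)⁴ = (0.6532)⁴ = 0.182.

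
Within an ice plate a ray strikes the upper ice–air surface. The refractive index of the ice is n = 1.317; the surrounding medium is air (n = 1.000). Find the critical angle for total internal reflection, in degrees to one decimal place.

49.4°

sin θ_c = n_air / n = 1.000 / 1.317 = 0.7593.
θ_c = arcsin(0.7593) = 49.40°.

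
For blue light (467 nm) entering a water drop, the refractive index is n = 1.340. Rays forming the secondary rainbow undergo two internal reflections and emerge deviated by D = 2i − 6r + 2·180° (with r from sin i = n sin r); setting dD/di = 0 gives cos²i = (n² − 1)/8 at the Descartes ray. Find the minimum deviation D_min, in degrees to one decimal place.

232.7°

cos²i = (1.79560 − 1)/8 = 0.09945; i = arccos(0.31536) = 71.618°.
sin r = sin 71.618°/1.340 = 0.70819; r = 45.088°.
D_min = 2·71.618° − 6·45.088° + 360° = 232.709°.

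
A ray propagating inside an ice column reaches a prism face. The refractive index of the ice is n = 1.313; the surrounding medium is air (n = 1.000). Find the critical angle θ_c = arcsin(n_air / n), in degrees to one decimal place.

49.6°

sin θ_c = n_air / n = 1.000 / 1.313 = 0.7616.
θ_c = arcsin(0.7616) = 49.61°.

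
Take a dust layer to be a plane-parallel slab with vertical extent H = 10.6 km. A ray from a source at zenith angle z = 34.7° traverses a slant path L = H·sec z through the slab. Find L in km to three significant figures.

sec z = 1/cos 34.7° = 1.2163.
L = 10.6 × 1.2163 = 12.893 km.

12.9 km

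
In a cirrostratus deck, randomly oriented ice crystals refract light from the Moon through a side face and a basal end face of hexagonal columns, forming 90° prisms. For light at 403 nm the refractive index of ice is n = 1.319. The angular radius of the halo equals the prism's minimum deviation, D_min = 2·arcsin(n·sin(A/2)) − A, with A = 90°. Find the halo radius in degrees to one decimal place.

n·sin(A/2) = 1.319 × sin 45° = 1.319 × 0.7071 = 0.9327.
D_min = 2·arcsin(0.9327) − 90° = 2 × 68.856° − 90° = 47.711°.

47.7°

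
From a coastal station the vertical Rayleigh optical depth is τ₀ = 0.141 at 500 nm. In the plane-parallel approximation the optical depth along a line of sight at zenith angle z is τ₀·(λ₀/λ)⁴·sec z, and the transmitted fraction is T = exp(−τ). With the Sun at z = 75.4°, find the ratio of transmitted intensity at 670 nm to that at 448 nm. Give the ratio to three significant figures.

2.00

Airmass: sec 75.4° = 3.9672.
τ(670 nm) = 0.141 × (500/670)⁴ × 3.9672 = 0.141 × 0.3102 × 3.9672 = 0.1735.
τ(448 nm) = 0.141 × (500/448)⁴ × 3.9672 = 0.141 × 1.5516 × 3.9672 = 0.8679.
T(670)/T(448) = exp(τ_B − τ_A) = exp(0.6944) = 2.0025.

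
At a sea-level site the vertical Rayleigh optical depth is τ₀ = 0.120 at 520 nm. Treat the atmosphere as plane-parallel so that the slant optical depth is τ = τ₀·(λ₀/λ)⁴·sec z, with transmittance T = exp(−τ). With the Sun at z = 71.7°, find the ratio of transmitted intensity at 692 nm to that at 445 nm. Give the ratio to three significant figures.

Airmass: sec 71.7° = 3.1848.
τ(692 nm) = 0.120 × (520/692)⁴ × 3.1848 = 0.120 × 0.3189 × 3.1848 = 0.1219.
τ(445 nm) = 0.120 × (520/445)⁴ × 3.1848 = 0.120 × 1.8645 × 3.1848 = 0.7126.
T(692)/T(445) = exp(τ_B − τ_A) = exp(0.5907) = 1.8053.

1.81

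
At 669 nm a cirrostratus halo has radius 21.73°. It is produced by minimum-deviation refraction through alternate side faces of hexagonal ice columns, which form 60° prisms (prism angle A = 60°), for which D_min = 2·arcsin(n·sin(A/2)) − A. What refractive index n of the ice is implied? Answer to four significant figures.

Rearranging: n = sin((D_min + A)/2) / sin(A/2).
(D_min + A)/2 = (21.73° + 60°)/2 = 40.865°.
n = sin 40.865° / sin 30° = 0.6543 / 0.5000 = 1.3086.

1.309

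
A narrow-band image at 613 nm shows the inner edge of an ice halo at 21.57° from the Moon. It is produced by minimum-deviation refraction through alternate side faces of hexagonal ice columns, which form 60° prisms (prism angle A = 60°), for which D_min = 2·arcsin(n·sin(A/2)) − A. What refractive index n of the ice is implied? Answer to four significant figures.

Rearranging: n = sin((D_min + A)/2) / sin(A/2).
(D_min + A)/2 = (21.57° + 60°)/2 = 40.785°.
n = sin 40.785° / sin 30° = 0.6532 / 0.5000 = 1.3064.

1.306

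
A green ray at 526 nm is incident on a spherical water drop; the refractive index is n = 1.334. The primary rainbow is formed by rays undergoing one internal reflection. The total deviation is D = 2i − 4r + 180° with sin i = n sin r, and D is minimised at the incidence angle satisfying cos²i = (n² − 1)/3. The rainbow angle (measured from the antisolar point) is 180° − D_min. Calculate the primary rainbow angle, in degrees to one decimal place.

41.9°

cos²i = (1.77956 − 1)/3 = 0.25985; i = arccos(0.50976) = 59.352°.
sin r = sin 59.352°/1.334 = 0.64492; r = 40.159°.
D_min = 2·59.352° − 4·40.159° + 180° = 138.067°.
Rainbow angle = 180° − D_min = 41.933°.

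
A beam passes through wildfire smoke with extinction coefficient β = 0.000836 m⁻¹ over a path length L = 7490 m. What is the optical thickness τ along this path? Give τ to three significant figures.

6.26

τ = β·L = 0.000836 × 7490 = 6.2616.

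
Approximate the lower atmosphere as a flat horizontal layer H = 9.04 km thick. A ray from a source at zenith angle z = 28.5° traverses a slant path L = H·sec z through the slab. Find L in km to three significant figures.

sec z = 1/cos 28.5° = 1.1379.
L = 9.04 × 1.1379 = 10.287 km.

10.3 km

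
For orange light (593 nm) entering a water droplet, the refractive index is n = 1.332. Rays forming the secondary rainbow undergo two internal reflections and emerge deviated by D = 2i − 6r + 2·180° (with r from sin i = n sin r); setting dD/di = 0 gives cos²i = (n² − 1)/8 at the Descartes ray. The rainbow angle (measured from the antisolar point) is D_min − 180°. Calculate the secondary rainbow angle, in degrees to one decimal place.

50.6°

cos²i = (1.77422 − 1)/8 = 0.09678; i = arccos(0.31109) = 71.875°.
sin r = sin 71.875°/1.332 = 0.71350; r = 45.520°.
D_min = 2·71.875° − 6·45.520° + 360° = 230.628°.
Rainbow angle = D_min − 180° = 50.628°.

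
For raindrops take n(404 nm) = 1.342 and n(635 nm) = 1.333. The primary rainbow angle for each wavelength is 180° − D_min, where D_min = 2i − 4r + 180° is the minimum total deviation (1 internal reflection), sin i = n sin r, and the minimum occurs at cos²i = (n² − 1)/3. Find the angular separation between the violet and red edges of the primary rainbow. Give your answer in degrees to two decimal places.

At 404 nm (n = 1.342): cos²i = 0.26699 → i = 58.888°, r = 39.641°, D_min = 139.213°, rainbow angle = 40.787°.
At 635 nm (n = 1.333): cos²i = 0.25896 → i = 59.410°, r = 40.225°, D_min = 137.922°, rainbow angle = 42.078°.
Angular width = |40.787° − 42.078°| = 1.291°.

1.29°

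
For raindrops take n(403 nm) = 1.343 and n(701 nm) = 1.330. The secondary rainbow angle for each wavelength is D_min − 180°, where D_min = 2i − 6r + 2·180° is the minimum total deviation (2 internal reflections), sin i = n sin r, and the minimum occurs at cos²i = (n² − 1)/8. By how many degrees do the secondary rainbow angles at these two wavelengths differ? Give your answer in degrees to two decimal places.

3.38°

At 403 nm (n = 1.343): cos²i = 0.10046 → i = 71.522°, r = 44.928°, D_min = 233.478°, rainbow angle = 53.478°.
At 701 nm (n = 1.330): cos²i = 0.09611 → i = 71.940°, r = 45.630°, D_min = 230.101°, rainbow angle = 50.101°.
Angular width = |53.478° − 50.101°| = 3.377°.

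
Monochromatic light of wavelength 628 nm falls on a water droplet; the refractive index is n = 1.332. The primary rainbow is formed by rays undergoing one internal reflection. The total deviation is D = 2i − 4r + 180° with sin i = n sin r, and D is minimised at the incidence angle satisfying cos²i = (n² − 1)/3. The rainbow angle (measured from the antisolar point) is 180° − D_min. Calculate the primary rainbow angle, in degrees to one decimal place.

cos²i = (1.77422 − 1)/3 = 0.25807; i = arccos(0.50801) = 59.469°.
sin r = sin 59.469°/1.332 = 0.64666; r = 40.290°.
D_min = 2·59.469° − 4·40.290° + 180° = 137.776°.
Rainbow angle = 180° − D_min = 42.224°.

42.2°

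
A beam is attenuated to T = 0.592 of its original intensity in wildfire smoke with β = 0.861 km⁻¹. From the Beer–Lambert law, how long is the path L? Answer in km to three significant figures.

0.609 km

Beer–Lambert: T = exp(−βL) ⇒ L = −ln(T)/β = −ln(0.592)/0.861 = 0.5242/0.861 = 0.6089 km.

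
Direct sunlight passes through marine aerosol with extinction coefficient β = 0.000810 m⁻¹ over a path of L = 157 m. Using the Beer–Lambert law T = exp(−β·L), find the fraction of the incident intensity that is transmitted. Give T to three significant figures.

0.881

τ = β·L = 0.000810 × 157 = 0.1272.
T = exp(−0.1272) = 0.8806.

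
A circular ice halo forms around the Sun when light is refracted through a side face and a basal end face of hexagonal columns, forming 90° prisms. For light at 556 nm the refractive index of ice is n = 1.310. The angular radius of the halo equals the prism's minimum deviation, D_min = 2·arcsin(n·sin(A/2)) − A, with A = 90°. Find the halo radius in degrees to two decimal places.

n·sin(A/2) = 1.310 × sin 45° = 1.310 × 0.7071 = 0.9263.
D_min = 2·arcsin(0.9263) − 90° = 2 × 67.867° − 90° = 45.733°.

45.73°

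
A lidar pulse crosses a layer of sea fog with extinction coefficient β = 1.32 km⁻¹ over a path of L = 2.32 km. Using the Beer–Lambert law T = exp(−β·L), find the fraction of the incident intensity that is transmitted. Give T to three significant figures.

0.0468

τ = β·L = 1.32 × 2.32 = 3.0624.
T = exp(−3.0624) = 0.0468.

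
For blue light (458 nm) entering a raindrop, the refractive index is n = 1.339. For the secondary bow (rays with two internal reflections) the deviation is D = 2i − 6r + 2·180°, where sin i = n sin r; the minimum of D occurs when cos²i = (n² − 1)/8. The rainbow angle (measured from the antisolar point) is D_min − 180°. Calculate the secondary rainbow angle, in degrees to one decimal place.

52.5°

cos²i = (1.79292 − 1)/8 = 0.09912; i = arccos(0.31483) = 71.650°.
sin r = sin 71.650°/1.339 = 0.70885; r = 45.141°.
D_min = 2·71.650° − 6·45.141° + 360° = 232.451°.
Rainbow angle = D_min − 180° = 52.451°.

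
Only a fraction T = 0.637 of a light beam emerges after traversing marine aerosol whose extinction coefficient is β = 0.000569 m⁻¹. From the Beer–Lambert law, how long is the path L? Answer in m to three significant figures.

Beer–Lambert: T = exp(−βL) ⇒ L = −ln(T)/β = −ln(0.637)/0.000569 = 0.4510/0.000569 = 792.6 m.

793 m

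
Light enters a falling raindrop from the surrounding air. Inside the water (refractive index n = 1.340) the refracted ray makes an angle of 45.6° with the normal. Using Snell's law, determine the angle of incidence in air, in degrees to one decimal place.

73.2°

Snell: sin θ_i = n · sin θ_r = 1.340 × sin 45.6° = 1.340 × 0.7145 = 0.9574.
θ_i = arcsin(0.9574) = 73.21°.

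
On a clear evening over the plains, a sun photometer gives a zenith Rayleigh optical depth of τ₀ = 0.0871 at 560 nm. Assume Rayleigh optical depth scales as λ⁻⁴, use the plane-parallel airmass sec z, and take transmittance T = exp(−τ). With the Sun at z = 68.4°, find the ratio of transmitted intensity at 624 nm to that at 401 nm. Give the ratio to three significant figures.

Airmass: sec 68.4° = 2.7165.
τ(624 nm) = 0.0871 × (560/624)⁴ × 2.7165 = 0.0871 × 0.6487 × 2.7165 = 0.1535.
τ(401 nm) = 0.0871 × (560/401)⁴ × 2.7165 = 0.0871 × 3.8034 × 2.7165 = 0.8999.
T(624)/T(401) = exp(τ_B − τ_A) = exp(0.7464) = 2.1095.

2.11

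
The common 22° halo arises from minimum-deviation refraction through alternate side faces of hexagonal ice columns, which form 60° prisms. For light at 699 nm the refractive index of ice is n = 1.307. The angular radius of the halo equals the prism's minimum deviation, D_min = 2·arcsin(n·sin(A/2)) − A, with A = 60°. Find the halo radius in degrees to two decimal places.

21.61°

n·sin(A/2) = 1.307 × sin 30° = 1.307 × 0.5000 = 0.6535.
D_min = 2·arcsin(0.6535) − 60° = 2 × 40.806° − 60° = 21.612°.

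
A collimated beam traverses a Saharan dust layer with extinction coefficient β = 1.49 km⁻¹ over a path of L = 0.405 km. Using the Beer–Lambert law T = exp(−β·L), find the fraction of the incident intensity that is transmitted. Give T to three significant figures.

0.547

τ = β·L = 1.49 × 0.405 = 0.6035.
T = exp(−0.6035) = 0.5469.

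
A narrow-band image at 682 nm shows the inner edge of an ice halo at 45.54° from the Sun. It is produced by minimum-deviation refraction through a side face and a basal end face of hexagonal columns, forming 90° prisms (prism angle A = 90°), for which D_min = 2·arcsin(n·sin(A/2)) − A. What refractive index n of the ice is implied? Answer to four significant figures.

1.309

Rearranging: n = sin((D_min + A)/2) / sin(A/2).
(D_min + A)/2 = (45.54° + 90°)/2 = 67.770°.
n = sin 67.770° / sin 45° = 0.9257 / 0.7071 = 1.3091.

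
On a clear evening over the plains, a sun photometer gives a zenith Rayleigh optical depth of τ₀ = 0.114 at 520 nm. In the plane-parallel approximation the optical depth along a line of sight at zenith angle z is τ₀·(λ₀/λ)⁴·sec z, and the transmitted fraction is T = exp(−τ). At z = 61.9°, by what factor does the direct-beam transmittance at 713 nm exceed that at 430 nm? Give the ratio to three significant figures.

1.57

Airmass: sec 61.9° = 2.1231.
τ(713 nm) = 0.114 × (520/713)⁴ × 2.1231 = 0.114 × 0.2829 × 2.1231 = 0.0685.
τ(430 nm) = 0.114 × (520/430)⁴ × 2.1231 = 0.114 × 2.1386 × 2.1231 = 0.5176.
T(713)/T(430) = exp(τ_B − τ_A) = exp(0.4491) = 1.5670.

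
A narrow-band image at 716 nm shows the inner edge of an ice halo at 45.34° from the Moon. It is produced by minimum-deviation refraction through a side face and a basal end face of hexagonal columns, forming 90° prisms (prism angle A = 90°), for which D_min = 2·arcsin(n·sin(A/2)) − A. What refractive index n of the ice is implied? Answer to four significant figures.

1.308

Rearranging: n = sin((D_min + A)/2) / sin(A/2).
(D_min + A)/2 = (45.34° + 90°)/2 = 67.670°.
n = sin 67.670° / sin 45° = 0.9250 / 0.7071 = 1.3082.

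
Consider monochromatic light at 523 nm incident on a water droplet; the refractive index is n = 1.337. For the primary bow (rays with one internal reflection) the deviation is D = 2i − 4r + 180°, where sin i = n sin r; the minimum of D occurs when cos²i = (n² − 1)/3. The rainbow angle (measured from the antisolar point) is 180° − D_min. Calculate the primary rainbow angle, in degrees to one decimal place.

cos²i = (1.78757 − 1)/3 = 0.26252; i = arccos(0.51237) = 59.178°.
sin r = sin 59.178°/1.337 = 0.64231; r = 39.964°.
D_min = 2·59.178° − 4·39.964° + 180° = 138.500°.
Rainbow angle = 180° − D_min = 41.500°.

41.5°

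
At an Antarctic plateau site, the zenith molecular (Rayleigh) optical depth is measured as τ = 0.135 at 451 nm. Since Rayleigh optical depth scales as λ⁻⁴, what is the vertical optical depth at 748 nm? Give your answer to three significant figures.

τ(748 nm) = τ(451 nm) × (451/748)⁴ = 0.135 × (0.6029)⁴ = 0.135 × 0.1322 = 0.0178.

0.0178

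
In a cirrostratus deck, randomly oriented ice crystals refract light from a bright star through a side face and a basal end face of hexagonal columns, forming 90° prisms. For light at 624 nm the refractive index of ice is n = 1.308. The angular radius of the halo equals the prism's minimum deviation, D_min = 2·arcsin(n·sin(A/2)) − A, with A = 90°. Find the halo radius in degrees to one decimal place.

n·sin(A/2) = 1.308 × sin 45° = 1.308 × 0.7071 = 0.9249.
D_min = 2·arcsin(0.9249) − 90° = 2 × 67.653° − 90° = 45.305°.

45.3°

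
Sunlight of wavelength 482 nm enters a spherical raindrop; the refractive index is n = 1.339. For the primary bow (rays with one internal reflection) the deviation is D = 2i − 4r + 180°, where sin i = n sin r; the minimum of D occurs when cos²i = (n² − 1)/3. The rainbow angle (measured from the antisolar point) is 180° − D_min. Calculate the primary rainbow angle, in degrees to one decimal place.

cos²i = (1.79292 − 1)/3 = 0.26431; i = arccos(0.51411) = 59.062°.
sin r = sin 59.062°/1.339 = 0.64057; r = 39.834°.
D_min = 2·59.062° − 4·39.834° + 180° = 138.786°.
Rainbow angle = 180° − D_min = 41.214°.

41.2°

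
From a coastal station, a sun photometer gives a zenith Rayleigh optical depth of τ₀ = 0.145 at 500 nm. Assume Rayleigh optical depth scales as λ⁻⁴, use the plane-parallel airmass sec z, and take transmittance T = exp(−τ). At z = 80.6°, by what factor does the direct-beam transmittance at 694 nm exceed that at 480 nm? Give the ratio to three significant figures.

Airmass: sec 80.6° = 6.1227.
τ(694 nm) = 0.145 × (500/694)⁴ × 6.1227 = 0.145 × 0.2694 × 6.1227 = 0.2392.
τ(480 nm) = 0.145 × (500/480)⁴ × 6.1227 = 0.145 × 1.1774 × 6.1227 = 1.0453.
T(694)/T(480) = exp(τ_B − τ_A) = exp(0.8061) = 2.2391.

2.24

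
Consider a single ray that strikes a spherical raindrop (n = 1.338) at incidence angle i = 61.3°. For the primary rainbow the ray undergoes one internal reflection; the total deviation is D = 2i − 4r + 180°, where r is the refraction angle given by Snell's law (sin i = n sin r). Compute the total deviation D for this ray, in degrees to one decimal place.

138.7°

sin r = sin 61.3° / 1.338 = 0.8771/1.338 = 0.6556; r = 40.96°.
D = 2·61.3° − 4·40.96° + 180° = 122.60° − 163.85° + 180° = 138.75°.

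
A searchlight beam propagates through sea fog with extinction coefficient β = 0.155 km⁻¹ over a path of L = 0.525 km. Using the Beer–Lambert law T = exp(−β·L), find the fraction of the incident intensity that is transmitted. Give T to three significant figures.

τ = β·L = 0.155 × 0.525 = 0.0814.
T = exp(−0.0814) = 0.9218.

0.922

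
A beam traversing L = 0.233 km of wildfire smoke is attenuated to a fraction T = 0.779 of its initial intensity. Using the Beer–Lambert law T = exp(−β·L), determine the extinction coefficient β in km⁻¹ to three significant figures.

Beer–Lambert: T = exp(−βL) ⇒ β = −ln(T)/L = −ln(0.779)/0.233 = 0.2497/0.233 = 1.072 km⁻¹.

1.07 km⁻¹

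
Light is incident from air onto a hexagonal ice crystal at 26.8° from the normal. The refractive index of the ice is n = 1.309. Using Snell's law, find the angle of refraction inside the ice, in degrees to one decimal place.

20.1°

Snell: sin θ_r = sin θ_i / n = sin 26.8° / 1.309 = 0.4509 / 1.309 = 0.3444.
θ_r = arcsin(0.3444) = 20.15°.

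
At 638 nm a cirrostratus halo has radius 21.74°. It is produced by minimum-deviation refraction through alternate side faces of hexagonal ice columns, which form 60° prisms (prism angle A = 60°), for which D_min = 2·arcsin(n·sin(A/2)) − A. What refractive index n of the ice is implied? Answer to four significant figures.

Rearranging: n = sin((D_min + A)/2) / sin(A/2).
(D_min + A)/2 = (21.74° + 60°)/2 = 40.870°.
n = sin 40.870° / sin 30° = 0.6543 / 0.5000 = 1.3087.

1.309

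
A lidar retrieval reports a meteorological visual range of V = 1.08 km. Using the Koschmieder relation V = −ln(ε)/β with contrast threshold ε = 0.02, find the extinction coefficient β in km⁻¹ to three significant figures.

β = −ln(0.02) / V = 3.912 / 1.08 = 3.6222 km⁻¹.

3.62 km⁻¹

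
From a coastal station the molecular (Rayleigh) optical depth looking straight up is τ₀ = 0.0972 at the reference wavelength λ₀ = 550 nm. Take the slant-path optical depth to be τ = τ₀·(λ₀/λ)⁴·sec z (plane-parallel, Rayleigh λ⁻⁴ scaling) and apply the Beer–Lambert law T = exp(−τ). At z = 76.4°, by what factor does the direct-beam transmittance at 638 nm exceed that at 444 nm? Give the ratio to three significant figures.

2.11

Airmass: sec 76.4° = 4.2527.
τ(638 nm) = 0.0972 × (550/638)⁴ × 4.2527 = 0.0972 × 0.5523 × 4.2527 = 0.2283.
τ(444 nm) = 0.0972 × (550/444)⁴ × 4.2527 = 0.0972 × 2.3546 × 4.2527 = 0.9733.
T(638)/T(444) = exp(τ_B − τ_A) = exp(0.7450) = 2.1065.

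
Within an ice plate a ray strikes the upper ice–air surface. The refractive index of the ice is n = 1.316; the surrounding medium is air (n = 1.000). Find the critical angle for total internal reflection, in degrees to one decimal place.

sin θ_c = n_air / n = 1.000 / 1.316 = 0.7599.
θ_c = arcsin(0.7599) = 49.45°.

49.5°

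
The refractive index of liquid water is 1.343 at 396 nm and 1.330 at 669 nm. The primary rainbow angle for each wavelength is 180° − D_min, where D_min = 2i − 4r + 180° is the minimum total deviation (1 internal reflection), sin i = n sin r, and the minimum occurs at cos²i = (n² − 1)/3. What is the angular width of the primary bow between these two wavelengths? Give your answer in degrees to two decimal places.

At 396 nm (n = 1.343): cos²i = 0.26788 → i = 58.830°, r = 39.577°, D_min = 139.354°, rainbow angle = 40.646°.
At 669 nm (n = 1.330): cos²i = 0.25630 → i = 59.585°, r = 40.422°, D_min = 137.484°, rainbow angle = 42.516°.
Angular width = |40.646° − 42.516°| = 1.871°.

1.87°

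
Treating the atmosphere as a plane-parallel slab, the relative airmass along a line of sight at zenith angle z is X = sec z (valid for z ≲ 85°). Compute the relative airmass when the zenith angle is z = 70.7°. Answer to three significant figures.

3.03

X = sec z = 1/cos 70.7° = 1/0.3305 = 3.0256.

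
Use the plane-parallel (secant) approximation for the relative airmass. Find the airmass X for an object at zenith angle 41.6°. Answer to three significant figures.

1.34

X = sec z = 1/cos 41.6° = 1/0.7478 = 1.3373.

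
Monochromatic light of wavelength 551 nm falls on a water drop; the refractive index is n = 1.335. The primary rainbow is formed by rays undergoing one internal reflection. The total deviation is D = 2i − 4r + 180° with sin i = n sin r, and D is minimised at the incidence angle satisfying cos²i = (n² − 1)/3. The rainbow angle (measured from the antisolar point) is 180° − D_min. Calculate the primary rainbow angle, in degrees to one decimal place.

cos²i = (1.78222 − 1)/3 = 0.26074; i = arccos(0.51063) = 59.294°.
sin r = sin 59.294°/1.335 = 0.64405; r = 40.094°.
D_min = 2·59.294° − 4·40.094° + 180° = 138.212°.
Rainbow angle = 180° − D_min = 41.788°.

41.8°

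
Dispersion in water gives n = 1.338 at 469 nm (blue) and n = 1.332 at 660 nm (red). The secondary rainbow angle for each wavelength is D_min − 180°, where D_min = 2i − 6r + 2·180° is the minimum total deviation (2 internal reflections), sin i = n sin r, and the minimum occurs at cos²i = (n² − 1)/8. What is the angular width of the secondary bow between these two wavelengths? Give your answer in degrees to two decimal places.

At 469 nm (n = 1.338): cos²i = 0.09878 → i = 71.682°, r = 45.195°, D_min = 232.193°, rainbow angle = 52.193°.
At 660 nm (n = 1.332): cos²i = 0.09678 → i = 71.875°, r = 45.520°, D_min = 230.628°, rainbow angle = 50.628°.
Angular width = |52.193° − 50.628°| = 1.564°.

1.56°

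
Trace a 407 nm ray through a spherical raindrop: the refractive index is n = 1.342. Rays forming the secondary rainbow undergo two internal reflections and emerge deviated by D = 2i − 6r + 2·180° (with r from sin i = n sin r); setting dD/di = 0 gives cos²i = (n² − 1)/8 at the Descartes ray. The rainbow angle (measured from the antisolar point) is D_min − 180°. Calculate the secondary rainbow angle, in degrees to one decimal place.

cos²i = (1.80096 − 1)/8 = 0.10012; i = arccos(0.31642) = 71.554°.
sin r = sin 71.554°/1.342 = 0.70687; r = 44.981°.
D_min = 2·71.554° − 6·44.981° + 360° = 233.222°.
Rainbow angle = D_min − 180° = 53.222°.

53.2°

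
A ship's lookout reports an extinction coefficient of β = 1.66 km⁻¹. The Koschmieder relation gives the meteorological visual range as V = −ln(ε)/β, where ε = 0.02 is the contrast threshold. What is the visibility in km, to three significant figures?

V = −ln(0.02) / 1.66 = 3.912 / 1.66 = 2.3566 km.

2.36 km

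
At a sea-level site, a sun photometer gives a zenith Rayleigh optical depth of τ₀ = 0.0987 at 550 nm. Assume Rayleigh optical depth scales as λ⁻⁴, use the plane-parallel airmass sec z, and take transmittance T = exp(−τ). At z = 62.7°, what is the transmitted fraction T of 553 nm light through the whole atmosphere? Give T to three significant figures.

0.810

sec 62.7° = 2.1803.
τ = 0.0987 × (550/553)⁴ × 2.1803 = 0.0987 × 0.9785 × 2.1803 = 0.2106.
T = exp(−0.2106) = 0.8101.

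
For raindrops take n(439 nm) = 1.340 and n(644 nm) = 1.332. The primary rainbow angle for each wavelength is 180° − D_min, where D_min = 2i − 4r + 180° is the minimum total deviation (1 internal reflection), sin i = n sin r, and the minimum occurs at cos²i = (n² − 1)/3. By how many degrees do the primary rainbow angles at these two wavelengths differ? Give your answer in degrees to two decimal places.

1.15°

At 439 nm (n = 1.340): cos²i = 0.26520 → i = 59.004°, r = 39.770°, D_min = 138.929°, rainbow angle = 41.071°.
At 644 nm (n = 1.332): cos²i = 0.25807 → i = 59.469°, r = 40.290°, D_min = 137.776°, rainbow angle = 42.224°.
Angular width = |41.071° − 42.224°| = 1.153°.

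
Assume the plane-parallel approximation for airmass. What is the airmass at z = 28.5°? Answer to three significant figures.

1.14

X = sec z = 1/cos 28.5° = 1/0.8788 = 1.1379.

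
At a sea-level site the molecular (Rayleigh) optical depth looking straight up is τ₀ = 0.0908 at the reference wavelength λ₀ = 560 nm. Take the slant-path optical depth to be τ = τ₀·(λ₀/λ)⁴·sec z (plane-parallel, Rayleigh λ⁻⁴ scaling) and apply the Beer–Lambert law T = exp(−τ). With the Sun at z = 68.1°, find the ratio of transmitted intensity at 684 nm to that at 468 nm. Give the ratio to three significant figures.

1.48

Airmass: sec 68.1° = 2.6811.
τ(684 nm) = 0.0908 × (560/684)⁴ × 2.6811 = 0.0908 × 0.4493 × 2.6811 = 0.1094.
τ(468 nm) = 0.0908 × (560/468)⁴ × 2.6811 = 0.0908 × 2.0501 × 2.6811 = 0.4991.
T(684)/T(468) = exp(τ_B − τ_A) = exp(0.3897) = 1.4765.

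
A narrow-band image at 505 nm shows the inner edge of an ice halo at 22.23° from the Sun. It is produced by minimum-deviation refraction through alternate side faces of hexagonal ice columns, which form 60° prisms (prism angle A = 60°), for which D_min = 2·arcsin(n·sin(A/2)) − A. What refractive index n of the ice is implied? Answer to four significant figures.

1.315

Rearranging: n = sin((D_min + A)/2) / sin(A/2).
(D_min + A)/2 = (22.23° + 60°)/2 = 41.115°.
n = sin 41.115° / sin 30° = 0.6576 / 0.5000 = 1.3151.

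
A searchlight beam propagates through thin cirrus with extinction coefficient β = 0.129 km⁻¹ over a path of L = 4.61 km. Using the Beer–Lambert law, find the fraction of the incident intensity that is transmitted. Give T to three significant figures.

τ = β·L = 0.129 × 4.61 = 0.5947.
T = exp(−0.5947) = 0.5517.

0.552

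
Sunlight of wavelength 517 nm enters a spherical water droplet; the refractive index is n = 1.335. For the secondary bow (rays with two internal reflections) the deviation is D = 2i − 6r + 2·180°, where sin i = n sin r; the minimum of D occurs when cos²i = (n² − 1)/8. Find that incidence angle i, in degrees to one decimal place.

cos²i = (1.335² − 1)/8 = (1.78222 − 1)/8 = 0.09778.
cos i = 0.31269, so i = 71.778°.

71.8°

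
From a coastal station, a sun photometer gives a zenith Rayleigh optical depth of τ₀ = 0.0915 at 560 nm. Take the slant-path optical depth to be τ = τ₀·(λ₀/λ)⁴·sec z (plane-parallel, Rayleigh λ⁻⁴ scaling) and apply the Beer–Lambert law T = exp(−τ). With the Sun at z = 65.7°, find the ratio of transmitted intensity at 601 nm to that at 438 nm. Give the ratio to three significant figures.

1.53

Airmass: sec 65.7° = 2.4300.
τ(601 nm) = 0.0915 × (560/601)⁴ × 2.4300 = 0.0915 × 0.7538 × 2.4300 = 0.1676.
τ(438 nm) = 0.0915 × (560/438)⁴ × 2.4300 = 0.0915 × 2.6721 × 2.4300 = 0.5941.
T(601)/T(438) = exp(τ_B − τ_A) = exp(0.4265) = 1.5319.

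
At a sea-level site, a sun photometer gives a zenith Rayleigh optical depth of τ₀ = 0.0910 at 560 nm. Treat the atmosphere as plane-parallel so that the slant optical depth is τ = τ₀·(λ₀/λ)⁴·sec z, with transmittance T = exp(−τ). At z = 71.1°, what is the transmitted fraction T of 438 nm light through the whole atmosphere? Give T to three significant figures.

0.472

sec 71.1° = 3.0872.
τ = 0.0910 × (560/438)⁴ × 3.0872 = 0.0910 × 2.6721 × 3.0872 = 0.7507.
T = exp(−0.7507) = 0.4720.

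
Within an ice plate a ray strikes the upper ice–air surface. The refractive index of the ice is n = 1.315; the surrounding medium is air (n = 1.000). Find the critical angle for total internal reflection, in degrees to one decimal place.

sin θ_c = n_air / n = 1.000 / 1.315 = 0.7605.
θ_c = arcsin(0.7605) = 49.50°.

49.5°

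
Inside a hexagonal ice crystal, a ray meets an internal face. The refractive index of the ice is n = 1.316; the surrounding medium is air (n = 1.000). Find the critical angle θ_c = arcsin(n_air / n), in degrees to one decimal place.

sin θ_c = n_air / n = 1.000 / 1.316 = 0.7599.
θ_c = arcsin(0.7599) = 49.45°.

49.5°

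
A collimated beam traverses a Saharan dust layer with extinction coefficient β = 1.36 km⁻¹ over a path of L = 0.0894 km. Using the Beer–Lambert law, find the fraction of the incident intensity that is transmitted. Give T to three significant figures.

0.886

τ = β·L = 1.36 × 0.0894 = 0.1216.
T = exp(−0.1216) = 0.8855.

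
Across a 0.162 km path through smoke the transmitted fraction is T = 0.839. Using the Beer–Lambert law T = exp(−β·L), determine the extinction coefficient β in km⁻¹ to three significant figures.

1.08 km⁻¹

Beer–Lambert: T = exp(−βL) ⇒ β = −ln(T)/L = −ln(0.839)/0.162 = 0.1755/0.162 = 1.084 km⁻¹.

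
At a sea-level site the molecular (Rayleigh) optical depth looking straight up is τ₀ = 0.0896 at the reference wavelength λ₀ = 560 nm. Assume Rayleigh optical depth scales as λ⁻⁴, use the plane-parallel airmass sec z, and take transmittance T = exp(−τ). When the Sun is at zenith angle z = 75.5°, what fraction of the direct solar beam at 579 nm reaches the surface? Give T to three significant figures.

sec 75.5° = 3.9939.
τ = 0.0896 × (560/579)⁴ × 3.9939 = 0.0896 × 0.8751 × 3.9939 = 0.3131.
T = exp(−0.3131) = 0.7311.

0.731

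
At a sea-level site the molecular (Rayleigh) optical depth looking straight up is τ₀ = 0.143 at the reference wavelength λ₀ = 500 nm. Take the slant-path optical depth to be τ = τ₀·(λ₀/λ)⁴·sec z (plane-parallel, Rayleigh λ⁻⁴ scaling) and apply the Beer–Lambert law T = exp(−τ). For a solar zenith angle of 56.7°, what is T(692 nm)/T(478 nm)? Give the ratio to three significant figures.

Airmass: sec 56.7° = 1.8214.
τ(692 nm) = 0.143 × (500/692)⁴ × 1.8214 = 0.143 × 0.2726 × 1.8214 = 0.0710.
τ(478 nm) = 0.143 × (500/478)⁴ × 1.8214 = 0.143 × 1.1972 × 1.8214 = 0.3118.
T(692)/T(478) = exp(τ_B − τ_A) = exp(0.2408) = 1.2723.

1.27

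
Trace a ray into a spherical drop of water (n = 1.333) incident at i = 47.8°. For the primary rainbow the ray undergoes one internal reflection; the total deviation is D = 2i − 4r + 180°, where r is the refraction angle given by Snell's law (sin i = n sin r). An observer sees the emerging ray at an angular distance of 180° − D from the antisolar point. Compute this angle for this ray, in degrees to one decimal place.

sin r = sin 47.8° / 1.333 = 0.7408/1.333 = 0.5557; r = 33.76°.
D = 2·47.8° − 4·33.76° + 180° = 95.60° − 135.05° + 180° = 140.55°.
Angle from antisolar point = 180° − D = 39.45°.

39.4°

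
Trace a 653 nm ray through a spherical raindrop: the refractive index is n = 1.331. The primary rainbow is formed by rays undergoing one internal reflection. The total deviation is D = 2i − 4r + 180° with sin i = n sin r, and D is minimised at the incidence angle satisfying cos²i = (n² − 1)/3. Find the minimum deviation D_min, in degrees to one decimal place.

137.6°

cos²i = (1.77156 − 1)/3 = 0.25719; i = arccos(0.50714) = 59.527°.
sin r = sin 59.527°/1.331 = 0.64753; r = 40.356°.
D_min = 2·59.527° − 4·40.356° + 180° = 137.630°.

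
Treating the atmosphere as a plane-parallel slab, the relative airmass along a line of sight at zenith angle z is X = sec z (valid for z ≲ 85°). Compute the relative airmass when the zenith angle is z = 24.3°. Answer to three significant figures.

1.10

X = sec z = 1/cos 24.3° = 1/0.9114 = 1.0972.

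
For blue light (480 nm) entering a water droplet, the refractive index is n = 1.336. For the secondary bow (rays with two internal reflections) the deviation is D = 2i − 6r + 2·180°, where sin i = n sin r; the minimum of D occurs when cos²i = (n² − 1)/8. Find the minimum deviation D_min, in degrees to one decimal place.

231.7°

cos²i = (1.78490 − 1)/8 = 0.09811; i = arccos(0.31323) = 71.746°.
sin r = sin 71.746°/1.336 = 0.71084; r = 45.303°.
D_min = 2·71.746° − 6·45.303° + 360° = 231.674°.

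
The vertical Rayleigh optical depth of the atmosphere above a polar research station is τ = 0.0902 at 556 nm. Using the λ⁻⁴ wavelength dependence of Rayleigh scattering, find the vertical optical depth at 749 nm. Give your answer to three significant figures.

τ(749 nm) = τ(556 nm) × (556/749)⁴ = 0.0902 × (0.7423)⁴ = 0.0902 × 0.3036 = 0.0274.

0.0274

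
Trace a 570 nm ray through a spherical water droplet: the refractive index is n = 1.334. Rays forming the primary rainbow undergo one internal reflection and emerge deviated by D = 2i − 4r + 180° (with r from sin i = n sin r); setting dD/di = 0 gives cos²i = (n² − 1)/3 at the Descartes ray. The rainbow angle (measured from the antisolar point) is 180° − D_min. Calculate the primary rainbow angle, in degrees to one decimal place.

cos²i = (1.77956 − 1)/3 = 0.25985; i = arccos(0.50976) = 59.352°.
sin r = sin 59.352°/1.334 = 0.64492; r = 40.159°.
D_min = 2·59.352° − 4·40.159° + 180° = 138.067°.
Rainbow angle = 180° − D_min = 41.933°.

41.9°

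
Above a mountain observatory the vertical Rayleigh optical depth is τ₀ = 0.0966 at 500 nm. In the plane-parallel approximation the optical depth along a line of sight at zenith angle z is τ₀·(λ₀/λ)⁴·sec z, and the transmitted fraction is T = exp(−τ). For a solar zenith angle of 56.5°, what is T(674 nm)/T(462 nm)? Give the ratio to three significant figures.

1.21

Airmass: sec 56.5° = 1.8118.
τ(674 nm) = 0.0966 × (500/674)⁴ × 1.8118 = 0.0966 × 0.3029 × 1.8118 = 0.0530.
τ(462 nm) = 0.0966 × (500/462)⁴ × 1.8118 = 0.0966 × 1.3719 × 1.8118 = 0.2401.
T(674)/T(462) = exp(τ_B − τ_A) = exp(0.1871) = 1.2057.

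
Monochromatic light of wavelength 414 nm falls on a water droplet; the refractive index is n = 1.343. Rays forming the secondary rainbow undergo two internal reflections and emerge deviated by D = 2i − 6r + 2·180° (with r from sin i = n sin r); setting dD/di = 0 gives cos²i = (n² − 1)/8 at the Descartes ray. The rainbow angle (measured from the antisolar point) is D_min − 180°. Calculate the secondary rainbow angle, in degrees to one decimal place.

cos²i = (1.80365 − 1)/8 = 0.10046; i = arccos(0.31695) = 71.522°.
sin r = sin 71.522°/1.343 = 0.70621; r = 44.928°.
D_min = 2·71.522° − 6·44.928° + 360° = 233.478°.
Rainbow angle = D_min − 180° = 53.478°.

53.5°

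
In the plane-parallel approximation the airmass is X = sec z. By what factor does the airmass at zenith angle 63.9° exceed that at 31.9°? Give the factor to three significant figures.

1.93

X(63.9°)/X(31.9°) = sec 63.9° / sec 31.9° = cos 31.9° / cos 63.9° = 0.8490/0.4399 = 1.9297.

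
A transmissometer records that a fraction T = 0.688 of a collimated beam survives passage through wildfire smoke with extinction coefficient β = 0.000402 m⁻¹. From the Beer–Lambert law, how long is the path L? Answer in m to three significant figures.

Beer–Lambert: T = exp(−βL) ⇒ L = −ln(T)/β = −ln(0.688)/0.000402 = 0.3740/0.000402 = 930.3 m.

930 m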